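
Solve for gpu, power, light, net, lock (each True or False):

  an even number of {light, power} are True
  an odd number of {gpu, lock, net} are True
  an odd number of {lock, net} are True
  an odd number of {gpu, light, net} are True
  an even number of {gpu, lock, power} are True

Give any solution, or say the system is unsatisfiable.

gpu = False; power = True; light = True; net = False; lock = True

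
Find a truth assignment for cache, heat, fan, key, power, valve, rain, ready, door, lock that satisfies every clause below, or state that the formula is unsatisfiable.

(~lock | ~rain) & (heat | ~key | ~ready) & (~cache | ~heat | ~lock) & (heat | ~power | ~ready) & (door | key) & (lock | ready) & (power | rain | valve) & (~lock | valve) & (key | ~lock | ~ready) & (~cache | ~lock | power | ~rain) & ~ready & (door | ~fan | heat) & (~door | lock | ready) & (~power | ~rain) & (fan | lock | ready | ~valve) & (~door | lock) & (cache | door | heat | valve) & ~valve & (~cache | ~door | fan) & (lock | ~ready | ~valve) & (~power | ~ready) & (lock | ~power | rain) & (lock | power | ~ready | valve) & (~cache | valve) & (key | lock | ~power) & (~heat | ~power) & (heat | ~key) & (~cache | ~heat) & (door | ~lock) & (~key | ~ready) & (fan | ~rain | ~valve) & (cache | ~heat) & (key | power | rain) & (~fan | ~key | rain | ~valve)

The formula is unsatisfiable.

Case valve = True:
  Clause (~valve) is falsified — contradiction.
Case valve = False:
  (~lock | valve) forces lock = False.
  (lock | ready) forces ready = True.
  Clause (~ready) is falsified — contradiction.
Both cases fail, so the formula is unsatisfiable.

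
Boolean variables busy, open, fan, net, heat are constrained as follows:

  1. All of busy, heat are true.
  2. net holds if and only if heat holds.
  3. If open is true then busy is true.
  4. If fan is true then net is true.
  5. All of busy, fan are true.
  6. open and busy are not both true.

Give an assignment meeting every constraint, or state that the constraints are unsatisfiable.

busy = True; open = False; fan = True; net = True; heat = True

  (1) {busy, heat}: all 2 true ✓
  (2) net=T, heat=T — same ✓
  (3) open=F ⇒ busy: vacuous ✓
  (4) fan=T ⇒ net: T ✓
  (5) {busy, fan}: all 2 true ✓
  (6) open=F, busy=T — not both ✓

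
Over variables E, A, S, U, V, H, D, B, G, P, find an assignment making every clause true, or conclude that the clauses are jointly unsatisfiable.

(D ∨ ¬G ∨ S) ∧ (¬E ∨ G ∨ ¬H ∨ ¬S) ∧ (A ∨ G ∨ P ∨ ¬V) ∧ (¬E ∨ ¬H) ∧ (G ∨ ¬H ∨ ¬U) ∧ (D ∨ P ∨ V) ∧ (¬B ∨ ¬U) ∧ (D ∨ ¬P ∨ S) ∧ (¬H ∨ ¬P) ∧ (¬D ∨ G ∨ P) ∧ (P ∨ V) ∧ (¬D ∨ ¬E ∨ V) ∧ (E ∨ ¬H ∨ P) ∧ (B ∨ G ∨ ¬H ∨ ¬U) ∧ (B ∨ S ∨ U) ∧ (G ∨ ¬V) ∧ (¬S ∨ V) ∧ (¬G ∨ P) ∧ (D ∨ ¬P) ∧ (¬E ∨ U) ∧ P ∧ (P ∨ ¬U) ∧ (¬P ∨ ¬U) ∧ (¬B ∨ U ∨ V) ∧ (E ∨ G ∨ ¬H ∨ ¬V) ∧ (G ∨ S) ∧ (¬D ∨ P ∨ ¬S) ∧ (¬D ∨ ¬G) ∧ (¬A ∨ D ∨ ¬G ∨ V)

Case G = True:
  (¬G ∨ P) forces P = True.
  (¬H ∨ ¬P) forces H = False.
  (D ∨ ¬P) forces D = True.
  Clause (¬D ∨ ¬G) is falsified — contradiction.
Case G = False:
  (G ∨ ¬V) forces V = False.
  (P ∨ V) forces P = True.
  (¬H ∨ ¬P) forces H = False.
  (¬S ∨ V) forces S = False.
  Clause (G ∨ S) is falsified — contradiction.
Both cases fail, so the formula is unsatisfiable.

UNSATISFIABLE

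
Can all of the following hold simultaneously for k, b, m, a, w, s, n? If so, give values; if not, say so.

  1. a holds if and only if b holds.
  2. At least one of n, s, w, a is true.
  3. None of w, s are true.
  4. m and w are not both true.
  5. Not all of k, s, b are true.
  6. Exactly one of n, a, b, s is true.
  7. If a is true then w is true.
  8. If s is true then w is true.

k = True; b = False; m = False; a = False; w = False; s = False; n = True

  (1) a=F, b=F — same ✓
  (2) {n, s, w, a}: 1 true — at least one ✓
  (3) {w, s}: 0 true — none ✓
  (4) m=F, w=F — not both ✓
  (5) {k, s, b}: 1/3 true — not all ✓
  (6) {n, a, b, s}: 1 true — exactly one ✓
  (7) a=F ⇒ w: vacuous ✓
  (8) s=F ⇒ w: vacuous ✓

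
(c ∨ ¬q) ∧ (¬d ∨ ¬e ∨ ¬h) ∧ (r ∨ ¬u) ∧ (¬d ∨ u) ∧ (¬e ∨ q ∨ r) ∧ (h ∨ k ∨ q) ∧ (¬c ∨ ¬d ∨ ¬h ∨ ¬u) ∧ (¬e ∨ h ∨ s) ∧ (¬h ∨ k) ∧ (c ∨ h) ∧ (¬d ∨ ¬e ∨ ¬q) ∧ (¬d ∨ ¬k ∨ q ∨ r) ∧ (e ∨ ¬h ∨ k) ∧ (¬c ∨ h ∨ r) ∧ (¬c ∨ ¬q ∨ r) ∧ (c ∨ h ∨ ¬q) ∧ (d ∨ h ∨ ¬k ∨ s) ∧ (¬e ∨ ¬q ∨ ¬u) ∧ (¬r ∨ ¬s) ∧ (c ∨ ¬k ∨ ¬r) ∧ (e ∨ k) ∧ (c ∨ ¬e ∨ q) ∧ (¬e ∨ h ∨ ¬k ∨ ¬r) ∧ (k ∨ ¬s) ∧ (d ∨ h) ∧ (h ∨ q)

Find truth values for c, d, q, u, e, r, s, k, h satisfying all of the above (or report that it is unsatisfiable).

c = True, d = False, q = False, u = False, e = False, r = False, s = True, k = True, h = True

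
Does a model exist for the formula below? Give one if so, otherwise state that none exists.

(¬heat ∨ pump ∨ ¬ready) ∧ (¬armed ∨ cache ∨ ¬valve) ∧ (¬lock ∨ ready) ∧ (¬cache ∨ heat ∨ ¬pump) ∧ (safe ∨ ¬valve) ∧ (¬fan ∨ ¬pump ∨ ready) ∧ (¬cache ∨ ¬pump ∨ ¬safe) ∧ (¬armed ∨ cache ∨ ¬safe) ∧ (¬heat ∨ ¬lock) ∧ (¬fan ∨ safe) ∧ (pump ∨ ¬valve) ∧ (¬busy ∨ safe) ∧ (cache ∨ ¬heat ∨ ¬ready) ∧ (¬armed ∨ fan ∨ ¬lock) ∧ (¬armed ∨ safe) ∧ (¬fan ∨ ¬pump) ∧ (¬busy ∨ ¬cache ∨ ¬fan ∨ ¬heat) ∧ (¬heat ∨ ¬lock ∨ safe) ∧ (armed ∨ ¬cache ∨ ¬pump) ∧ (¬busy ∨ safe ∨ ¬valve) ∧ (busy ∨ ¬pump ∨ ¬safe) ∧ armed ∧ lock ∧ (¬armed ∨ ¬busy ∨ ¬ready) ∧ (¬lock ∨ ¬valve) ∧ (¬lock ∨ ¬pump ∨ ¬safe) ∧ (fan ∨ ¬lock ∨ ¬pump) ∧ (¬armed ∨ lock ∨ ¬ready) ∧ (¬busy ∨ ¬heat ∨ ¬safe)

Unit clause (armed) forces armed = True.
Unit clause (lock) forces lock = True.
In (¬lock ∨ ¬valve) only ¬valve is left, so valve = False.
In (¬lock ∨ ready) only ready is left, so ready = True.
In (¬heat ∨ ¬lock) only ¬heat is left, so heat = False.
In (¬armed ∨ fan ∨ ¬lock) only fan is left, so fan = True.
In (¬armed ∨ safe) only safe is left, so safe = True.
In (¬fan ∨ ¬pump) only ¬pump is left, so pump = False.
In (¬armed ∨ ¬busy ∨ ¬ready) only ¬busy is left, so busy = False.
In (¬armed ∨ cache ∨ ¬safe) only cache is left, so cache = True.
All clauses satisfied.

valve=F, pump=F, busy=F, ready=T, heat=F, fan=T, cache=T, safe=T, armed=T, lock=T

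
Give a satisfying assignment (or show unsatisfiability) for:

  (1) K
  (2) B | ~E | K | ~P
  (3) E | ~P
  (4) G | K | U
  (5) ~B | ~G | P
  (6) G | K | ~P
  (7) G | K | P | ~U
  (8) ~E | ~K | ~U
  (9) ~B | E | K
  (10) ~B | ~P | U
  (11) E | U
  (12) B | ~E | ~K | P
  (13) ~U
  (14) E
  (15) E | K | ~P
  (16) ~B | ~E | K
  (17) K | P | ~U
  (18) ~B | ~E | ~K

P = True, K = True, U = False, E = True, G = True, B = False

Unit clause (K) forces K = True.
Unit clause (~U) forces U = False.
Unit clause (E) forces E = True.
In (~B | ~E | ~K) only ~B is left, so B = False.
In (B | ~E | ~K | P) only P is left, so P = True.
Set G = True.
All clauses satisfied.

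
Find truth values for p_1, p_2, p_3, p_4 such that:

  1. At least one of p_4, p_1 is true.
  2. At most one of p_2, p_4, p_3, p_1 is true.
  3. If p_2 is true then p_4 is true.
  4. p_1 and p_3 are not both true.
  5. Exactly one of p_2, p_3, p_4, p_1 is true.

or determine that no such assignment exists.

p_1=T, p_2=F, p_3=F, p_4=F

  (1) {p_4, p_1}: 1 true — at least one ✓
  (2) {p_2, p_4, p_3, p_1}: 1 true — at most one ✓
  (3) p_2=F ⇒ p_4: vacuous ✓
  (4) p_1=T, p_3=F — not both ✓
  (5) {p_2, p_3, p_4, p_1}: 1 true — exactly one ✓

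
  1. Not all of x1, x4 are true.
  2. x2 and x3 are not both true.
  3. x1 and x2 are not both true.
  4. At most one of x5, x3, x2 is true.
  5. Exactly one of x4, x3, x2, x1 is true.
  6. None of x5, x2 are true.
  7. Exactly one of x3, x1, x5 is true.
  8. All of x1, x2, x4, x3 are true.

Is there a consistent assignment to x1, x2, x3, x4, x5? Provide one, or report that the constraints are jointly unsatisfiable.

Unsatisfiable

Case x2 = True:
  Constraint (6) is violated (x2=T) — contradiction.
Case x2 = False:
  Constraint (8) is violated (x2=F) — contradiction.
Both cases fail — unsatisfiable.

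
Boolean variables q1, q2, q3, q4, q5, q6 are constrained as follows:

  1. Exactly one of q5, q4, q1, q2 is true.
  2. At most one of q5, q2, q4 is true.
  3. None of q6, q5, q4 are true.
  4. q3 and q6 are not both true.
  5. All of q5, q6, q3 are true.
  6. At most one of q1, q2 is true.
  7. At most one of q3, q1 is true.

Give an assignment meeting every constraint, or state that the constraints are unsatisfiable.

Case q5 = True:
  Constraint (3) is violated (q5=T) — contradiction.
Case q5 = False:
  Constraint (5) is violated (q5=F) — contradiction.
Both cases fail — unsatisfiable.

Unsatisfiable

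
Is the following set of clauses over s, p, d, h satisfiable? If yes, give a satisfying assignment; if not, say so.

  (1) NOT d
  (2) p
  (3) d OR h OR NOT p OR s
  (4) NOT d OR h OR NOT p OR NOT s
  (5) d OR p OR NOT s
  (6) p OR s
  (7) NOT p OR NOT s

s=F; p=T; d=F; h=T

Unit clause (NOT d) forces d = False.
Unit clause (p) forces p = True.
In (NOT p OR NOT s) only NOT s is left, so s = False.
In (d OR h OR NOT p OR s) only h is left, so h = True.
All clauses satisfied.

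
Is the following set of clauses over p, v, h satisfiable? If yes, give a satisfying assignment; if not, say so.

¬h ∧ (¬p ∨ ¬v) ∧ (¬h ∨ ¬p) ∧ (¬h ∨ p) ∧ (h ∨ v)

p: False, v: True, h: False

Unit clause (¬h) forces h = False.
In (h ∨ v) only v is left, so v = True.
In (¬p ∨ ¬v) only ¬p is left, so p = False.
All clauses satisfied.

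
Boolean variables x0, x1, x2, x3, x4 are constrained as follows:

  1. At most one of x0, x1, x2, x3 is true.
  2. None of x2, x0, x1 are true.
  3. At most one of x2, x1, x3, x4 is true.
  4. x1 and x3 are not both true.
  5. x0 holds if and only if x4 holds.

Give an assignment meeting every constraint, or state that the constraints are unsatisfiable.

x0 = False; x1 = False; x2 = False; x3 = True; x4 = False

  (1) {x0, x1, x2, x3}: 1 true — at most one ✓
  (2) {x2, x0, x1}: 0 true — none ✓
  (3) {x2, x1, x3, x4}: 1 true — at most one ✓
  (4) x1=F, x3=T — not both ✓
  (5) x0=F, x4=F — same ✓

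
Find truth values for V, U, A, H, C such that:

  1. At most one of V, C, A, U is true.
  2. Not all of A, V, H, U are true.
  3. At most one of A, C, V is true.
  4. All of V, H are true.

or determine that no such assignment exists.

V: True, U: False, A: False, H: True, C: False

  (1) {V, C, A, U}: 1 true — at most one ✓
  (2) {A, V, H, U}: 2/4 true — not all ✓
  (3) {A, C, V}: 1 true — at most one ✓
  (4) {V, H}: all 2 true ✓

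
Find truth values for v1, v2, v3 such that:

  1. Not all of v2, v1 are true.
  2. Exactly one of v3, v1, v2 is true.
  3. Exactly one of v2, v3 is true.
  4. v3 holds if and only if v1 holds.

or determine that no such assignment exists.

v1 = False; v2 = True; v3 = False

  (1) {v2, v1}: 1/2 true — not all ✓
  (2) {v3, v1, v2}: 1 true — exactly one ✓
  (3) {v2, v3}: 1 true — exactly one ✓
  (4) v3=F, v1=F — same ✓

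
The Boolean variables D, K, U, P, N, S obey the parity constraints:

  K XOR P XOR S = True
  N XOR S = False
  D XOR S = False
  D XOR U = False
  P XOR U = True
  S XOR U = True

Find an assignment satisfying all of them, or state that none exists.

Adding constraints 3, 4, 6 mod 2: every variable appears an even number of times on the left, so the left side is 0.
But the right sides sum to 1 (mod 2). 0 ≠ 1 — the system is inconsistent.

No satisfying assignment exists.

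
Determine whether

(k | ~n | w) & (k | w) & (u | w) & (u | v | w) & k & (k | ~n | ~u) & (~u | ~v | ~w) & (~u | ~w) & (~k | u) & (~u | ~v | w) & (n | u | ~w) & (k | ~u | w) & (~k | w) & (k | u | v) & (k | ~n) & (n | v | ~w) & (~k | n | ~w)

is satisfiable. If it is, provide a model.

The formula is unsatisfiable.

Case k = True:
  (~k | u) forces u = True.
  (~u | ~w) forces w = False.
  Clause (~k | w) is falsified — contradiction.
Case k = False:
  Clause (k) is falsified — contradiction.
Both cases fail, so the formula is unsatisfiable.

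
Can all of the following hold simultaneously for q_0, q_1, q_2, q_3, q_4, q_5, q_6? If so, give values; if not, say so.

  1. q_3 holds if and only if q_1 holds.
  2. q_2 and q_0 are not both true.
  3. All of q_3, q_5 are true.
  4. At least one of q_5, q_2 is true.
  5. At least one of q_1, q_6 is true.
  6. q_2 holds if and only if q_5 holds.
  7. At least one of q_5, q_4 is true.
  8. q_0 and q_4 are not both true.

q_0: False, q_1: True, q_2: True, q_3: True, q_4: True, q_5: True, q_6: False

  (1) q_3=T, q_1=T — same ✓
  (2) q_2=T, q_0=F — not both ✓
  (3) {q_3, q_5}: all 2 true ✓
  (4) {q_5, q_2}: 2 true — at least one ✓
  (5) {q_1, q_6}: 1 true — at least one ✓
  (6) q_2=T, q_5=T — same ✓
  (7) {q_5, q_4}: 2 true — at least one ✓
  (8) q_0=F, q_4=T — not both ✓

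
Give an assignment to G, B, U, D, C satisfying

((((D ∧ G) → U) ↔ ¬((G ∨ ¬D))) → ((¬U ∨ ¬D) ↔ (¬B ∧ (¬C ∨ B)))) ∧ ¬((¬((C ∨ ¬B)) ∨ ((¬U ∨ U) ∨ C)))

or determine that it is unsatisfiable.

The conjunct ¬((¬((C ∨ ¬B)) ∨ ((¬U ∨ U) ∨ C))) is unsatisfiable on its own:
  B=F, U=F, C=F: evaluates to False.
  B=F, U=F, C=T: evaluates to False.
  B=F, U=T, C=F: evaluates to False.
  B=F, U=T, C=T: evaluates to False.
  B=T, U=F, C=F: evaluates to False.
  B=T, U=F, C=T: evaluates to False.
  B=T, U=T, C=F: evaluates to False.
  B=T, U=T, C=T: evaluates to False.
So the whole conjunction is unsatisfiable.

Unsatisfiable — no assignment works.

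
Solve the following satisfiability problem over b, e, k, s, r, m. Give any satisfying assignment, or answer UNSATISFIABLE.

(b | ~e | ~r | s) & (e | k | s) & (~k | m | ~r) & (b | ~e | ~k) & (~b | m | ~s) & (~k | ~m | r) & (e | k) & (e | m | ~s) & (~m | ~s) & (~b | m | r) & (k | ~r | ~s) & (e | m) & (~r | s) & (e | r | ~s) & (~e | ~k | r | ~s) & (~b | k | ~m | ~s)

b = True; e = True; k = False; s = False; r = False; m = True

Set b = True.
Set e = True.
Set k = False.
Try s = True:
  (~b | m | ~s) forces m = True.
  clause (~m | ~s) is falsified — backtrack.
So s = False.
  then (~r | s) forces r = False.
  then (~b | m | r) forces m = True.
All clauses satisfied.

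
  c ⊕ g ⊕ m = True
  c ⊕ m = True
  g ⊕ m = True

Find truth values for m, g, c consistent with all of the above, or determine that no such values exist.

m = True, g = False, c = False

c ⊕ g ⊕ m = F ⊕ F ⊕ T = True ✓
c ⊕ m = F ⊕ T = True ✓
g ⊕ m = F ⊕ T = True ✓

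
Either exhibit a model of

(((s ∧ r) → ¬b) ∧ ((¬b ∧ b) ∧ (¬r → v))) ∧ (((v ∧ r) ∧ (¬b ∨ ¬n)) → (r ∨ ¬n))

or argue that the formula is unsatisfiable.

Unsatisfiable — no assignment works.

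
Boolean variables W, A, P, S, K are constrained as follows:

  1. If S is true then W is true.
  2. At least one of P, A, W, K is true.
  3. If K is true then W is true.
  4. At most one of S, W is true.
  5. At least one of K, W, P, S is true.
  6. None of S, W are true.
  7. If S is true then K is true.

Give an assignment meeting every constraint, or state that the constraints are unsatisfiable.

W = False; A = False; P = True; S = False; K = False

  (1) S=F ⇒ W: vacuous ✓
  (2) {P, A, W, K}: 1 true — at least one ✓
  (3) K=F ⇒ W: vacuous ✓
  (4) {S, W}: 0 true — at most one ✓
  (5) {K, W, P, S}: 1 true — at least one ✓
  (6) {S, W}: 0 true — none ✓
  (7) S=F ⇒ K: vacuous ✓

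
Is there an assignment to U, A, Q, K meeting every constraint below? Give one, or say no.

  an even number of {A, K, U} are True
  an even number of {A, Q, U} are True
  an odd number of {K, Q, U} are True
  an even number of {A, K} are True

Adding constraints 2, 3, 4 mod 2: every variable appears an even number of times on the left, so the left side is 0.
But the right sides sum to 1 (mod 2). 0 ≠ 1 — the system is inconsistent.

The formula is unsatisfiable.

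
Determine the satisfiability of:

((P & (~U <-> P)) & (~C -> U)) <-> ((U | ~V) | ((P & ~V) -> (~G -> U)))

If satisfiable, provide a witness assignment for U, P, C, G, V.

U = False; P = True; C = True; G = False; V = True

  ((P & (~U <-> P)) & (~C -> U)) <-> ((U | ~V) | ((P & ~V) -> (~G -> U))) = True
    (P & (~U <-> P)) & (~C -> U) = True
      P & (~U <-> P) = True
        ~U <-> P = True
          ~U = True
      ~C -> U = True
        ~C = False
    (U | ~V) | ((P & ~V) -> (~G -> U)) = True
      U | ~V = False
        ~V = False
      (P & ~V) -> (~G -> U) = True
        P & ~V = False
          ~V = False
        ~G -> U = False
          ~G = True
The formula evaluates to True.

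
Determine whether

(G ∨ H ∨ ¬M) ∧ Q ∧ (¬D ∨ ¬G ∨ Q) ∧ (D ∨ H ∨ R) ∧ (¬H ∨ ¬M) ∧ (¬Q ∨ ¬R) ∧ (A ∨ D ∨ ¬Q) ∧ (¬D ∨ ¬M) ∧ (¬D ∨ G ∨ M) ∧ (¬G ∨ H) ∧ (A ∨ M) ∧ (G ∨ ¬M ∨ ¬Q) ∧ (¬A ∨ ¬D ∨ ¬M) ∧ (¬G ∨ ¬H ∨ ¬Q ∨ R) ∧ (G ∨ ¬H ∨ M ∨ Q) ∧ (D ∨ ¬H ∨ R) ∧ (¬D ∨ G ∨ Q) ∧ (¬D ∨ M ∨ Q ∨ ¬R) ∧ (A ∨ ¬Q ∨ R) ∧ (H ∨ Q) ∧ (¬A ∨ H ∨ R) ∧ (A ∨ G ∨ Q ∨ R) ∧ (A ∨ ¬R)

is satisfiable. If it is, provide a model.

Case Q = True:
  (¬Q ∨ ¬R) forces R = False.
  (A ∨ ¬Q ∨ R) forces A = True.
  (¬A ∨ H ∨ R) forces H = True.
  (¬H ∨ ¬M) forces M = False.
  (¬G ∨ ¬H ∨ ¬Q ∨ R) forces G = False.
  (¬D ∨ G ∨ M) forces D = False.
  Clause (D ∨ ¬H ∨ R) is falsified — contradiction.
Case Q = False:
  Clause (Q) is falsified — contradiction.
Both cases fail, so the formula is unsatisfiable.

Unsatisfiable — no assignment works.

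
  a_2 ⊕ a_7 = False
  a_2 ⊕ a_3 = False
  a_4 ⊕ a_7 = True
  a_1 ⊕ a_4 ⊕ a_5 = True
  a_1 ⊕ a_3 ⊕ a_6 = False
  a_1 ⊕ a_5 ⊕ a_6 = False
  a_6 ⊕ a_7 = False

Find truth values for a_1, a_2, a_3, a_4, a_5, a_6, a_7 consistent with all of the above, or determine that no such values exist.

a_1: False, a_2: False, a_3: False, a_4: True, a_5: False, a_6: False, a_7: False

a_2 ⊕ a_7 = F ⊕ F = False ✓
a_2 ⊕ a_3 = F ⊕ F = False ✓
a_4 ⊕ a_7 = T ⊕ F = True ✓
a_1 ⊕ a_4 ⊕ a_5 = F ⊕ T ⊕ F = True ✓
a_1 ⊕ a_3 ⊕ a_6 = F ⊕ F ⊕ F = False ✓
a_1 ⊕ a_5 ⊕ a_6 = F ⊕ F ⊕ F = False ✓
a_6 ⊕ a_7 = F ⊕ F = False ✓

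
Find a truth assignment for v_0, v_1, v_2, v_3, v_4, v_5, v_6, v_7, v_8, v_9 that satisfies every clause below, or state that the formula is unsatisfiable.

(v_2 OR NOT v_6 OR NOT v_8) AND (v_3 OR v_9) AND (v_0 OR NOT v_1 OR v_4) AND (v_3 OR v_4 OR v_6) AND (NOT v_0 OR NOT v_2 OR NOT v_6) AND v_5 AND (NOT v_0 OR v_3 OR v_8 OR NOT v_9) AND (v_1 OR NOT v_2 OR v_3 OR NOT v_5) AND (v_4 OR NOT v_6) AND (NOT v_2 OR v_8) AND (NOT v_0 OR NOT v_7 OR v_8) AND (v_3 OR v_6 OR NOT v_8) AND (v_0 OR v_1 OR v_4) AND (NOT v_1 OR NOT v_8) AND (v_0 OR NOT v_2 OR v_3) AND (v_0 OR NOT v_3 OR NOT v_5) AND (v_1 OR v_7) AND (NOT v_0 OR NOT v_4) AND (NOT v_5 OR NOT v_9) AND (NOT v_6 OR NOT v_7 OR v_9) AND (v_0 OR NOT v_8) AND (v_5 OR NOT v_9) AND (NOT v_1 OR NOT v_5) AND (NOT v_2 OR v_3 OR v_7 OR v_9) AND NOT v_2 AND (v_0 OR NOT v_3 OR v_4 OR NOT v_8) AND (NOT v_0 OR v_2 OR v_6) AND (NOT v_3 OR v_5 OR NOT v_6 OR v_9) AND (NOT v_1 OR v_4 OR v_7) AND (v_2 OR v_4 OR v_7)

Unsatisfiable

Case v_2 = True:
  Clause (NOT v_2) is falsified — contradiction.
Case v_2 = False:
  (v_5) forces v_5 = True.
  (NOT v_5 OR NOT v_9) forces v_9 = False.
  (v_3 OR v_9) forces v_3 = True.
  (v_0 OR NOT v_3 OR NOT v_5) forces v_0 = True.
  (NOT v_0 OR NOT v_4) forces v_4 = False.
  (v_4 OR NOT v_6) forces v_6 = False.
  Clause (NOT v_0 OR v_2 OR v_6) is falsified — contradiction.
Both cases fail, so the formula is unsatisfiable.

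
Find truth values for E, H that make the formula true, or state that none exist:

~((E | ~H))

E=F, H=T

  ~((E | ~H)) = True
    E | ~H = False
      ~H = False
The formula evaluates to True.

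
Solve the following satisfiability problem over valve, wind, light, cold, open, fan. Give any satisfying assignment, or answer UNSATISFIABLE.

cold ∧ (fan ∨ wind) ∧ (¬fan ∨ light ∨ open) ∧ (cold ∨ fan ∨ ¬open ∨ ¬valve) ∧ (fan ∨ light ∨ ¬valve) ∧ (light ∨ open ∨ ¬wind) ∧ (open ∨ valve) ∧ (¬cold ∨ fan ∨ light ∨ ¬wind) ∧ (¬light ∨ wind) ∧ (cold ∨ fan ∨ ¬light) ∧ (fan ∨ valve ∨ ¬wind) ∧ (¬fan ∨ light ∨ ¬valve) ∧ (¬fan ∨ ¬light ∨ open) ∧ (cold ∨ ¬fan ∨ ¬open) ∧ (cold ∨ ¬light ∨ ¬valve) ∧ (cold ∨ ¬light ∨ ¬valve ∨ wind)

valve = False; wind = True; light = True; cold = True; open = True; fan = True

Unit clause (cold) forces cold = True.
Set valve = False.
  then (open ∨ valve) forces open = True.
Set wind = True.
  then (fan ∨ valve ∨ ¬wind) forces fan = True.
Set light = True.
All clauses satisfied.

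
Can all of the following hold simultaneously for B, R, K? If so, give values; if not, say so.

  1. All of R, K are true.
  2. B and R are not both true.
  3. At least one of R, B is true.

B = False; R = True; K = True

  (1) {R, K}: all 2 true ✓
  (2) B=F, R=T — not both ✓
  (3) {R, B}: 1 true — at least one ✓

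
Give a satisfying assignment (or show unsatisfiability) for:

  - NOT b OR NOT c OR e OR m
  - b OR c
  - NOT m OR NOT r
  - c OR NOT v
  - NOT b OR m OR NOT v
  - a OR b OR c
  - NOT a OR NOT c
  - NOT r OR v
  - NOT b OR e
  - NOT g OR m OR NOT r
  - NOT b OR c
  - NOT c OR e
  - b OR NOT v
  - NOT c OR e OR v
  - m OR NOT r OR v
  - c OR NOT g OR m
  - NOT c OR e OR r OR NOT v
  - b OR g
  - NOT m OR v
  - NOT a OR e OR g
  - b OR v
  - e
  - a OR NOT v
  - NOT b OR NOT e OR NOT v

g = True, v = False, b = True, r = False, e = True, m = False, a = False, c = True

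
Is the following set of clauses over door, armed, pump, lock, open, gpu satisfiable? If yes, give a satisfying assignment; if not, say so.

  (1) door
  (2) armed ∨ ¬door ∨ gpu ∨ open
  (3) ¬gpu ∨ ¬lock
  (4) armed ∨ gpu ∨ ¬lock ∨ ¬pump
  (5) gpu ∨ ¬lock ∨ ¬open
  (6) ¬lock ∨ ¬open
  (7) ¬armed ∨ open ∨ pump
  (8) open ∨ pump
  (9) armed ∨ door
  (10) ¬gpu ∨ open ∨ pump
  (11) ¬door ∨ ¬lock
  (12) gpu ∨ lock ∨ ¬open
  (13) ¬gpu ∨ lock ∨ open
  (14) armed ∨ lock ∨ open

door=T; armed=F; pump=T; lock=F; open=T; gpu=T

Unit clause (door) forces door = True.
In (¬door ∨ ¬lock) only ¬lock is left, so lock = False.
Set armed = False.
  then (armed ∨ lock ∨ open) forces open = True.
  then (gpu ∨ lock ∨ ¬open) forces gpu = True.
Set pump = True.
All clauses satisfied.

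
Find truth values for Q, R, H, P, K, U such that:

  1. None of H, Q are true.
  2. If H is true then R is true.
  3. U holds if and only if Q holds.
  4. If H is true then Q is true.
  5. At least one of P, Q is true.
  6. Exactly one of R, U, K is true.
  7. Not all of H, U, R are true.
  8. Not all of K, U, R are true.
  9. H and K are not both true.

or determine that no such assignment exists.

Q = False; R = False; H = False; P = True; K = True; U = False

  (1) {H, Q}: 0 true — none ✓
  (2) H=F ⇒ R: vacuous ✓
  (3) U=F, Q=F — same ✓
  (4) H=F ⇒ Q: vacuous ✓
  (5) {P, Q}: 1 true — at least one ✓
  (6) {R, U, K}: 1 true — exactly one ✓
  (7) {H, U, R}: 0/3 true — not all ✓
  (8) {K, U, R}: 1/3 true — not all ✓
  (9) H=F, K=T — not both ✓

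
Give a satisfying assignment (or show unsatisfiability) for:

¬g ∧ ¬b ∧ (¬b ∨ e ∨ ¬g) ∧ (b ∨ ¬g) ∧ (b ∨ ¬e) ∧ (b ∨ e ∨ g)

Case b = True:
  Clause (¬b) is falsified — contradiction.
Case b = False:
  (¬g) forces g = False.
  (b ∨ ¬e) forces e = False.
  Clause (b ∨ e ∨ g) is falsified — contradiction.
Both cases fail, so the formula is unsatisfiable.

Unsatisfiable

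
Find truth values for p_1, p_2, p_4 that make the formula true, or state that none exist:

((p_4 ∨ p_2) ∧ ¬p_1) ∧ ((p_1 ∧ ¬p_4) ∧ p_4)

No satisfying assignment exists.

Case p_1 = True: the conjunct ¬p_1 is False.
Case p_1 = False: the conjunct p_1 is False.
Both cases fail — unsatisfiable.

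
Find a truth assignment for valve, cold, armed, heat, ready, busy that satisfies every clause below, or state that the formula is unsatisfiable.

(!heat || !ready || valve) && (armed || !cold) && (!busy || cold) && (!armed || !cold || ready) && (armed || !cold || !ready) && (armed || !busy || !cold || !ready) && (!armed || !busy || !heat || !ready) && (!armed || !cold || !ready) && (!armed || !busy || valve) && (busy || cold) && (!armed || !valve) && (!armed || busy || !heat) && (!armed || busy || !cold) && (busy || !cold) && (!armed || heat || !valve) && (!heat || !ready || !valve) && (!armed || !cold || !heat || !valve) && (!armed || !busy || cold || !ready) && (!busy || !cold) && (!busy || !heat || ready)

Unsatisfiable

Case busy = True:
  (!busy || cold) forces cold = True.
  Clause (!busy || !cold) is falsified — contradiction.
Case busy = False:
  (busy || cold) forces cold = True.
  Clause (busy || !cold) is falsified — contradiction.
Both cases fail, so the formula is unsatisfiable.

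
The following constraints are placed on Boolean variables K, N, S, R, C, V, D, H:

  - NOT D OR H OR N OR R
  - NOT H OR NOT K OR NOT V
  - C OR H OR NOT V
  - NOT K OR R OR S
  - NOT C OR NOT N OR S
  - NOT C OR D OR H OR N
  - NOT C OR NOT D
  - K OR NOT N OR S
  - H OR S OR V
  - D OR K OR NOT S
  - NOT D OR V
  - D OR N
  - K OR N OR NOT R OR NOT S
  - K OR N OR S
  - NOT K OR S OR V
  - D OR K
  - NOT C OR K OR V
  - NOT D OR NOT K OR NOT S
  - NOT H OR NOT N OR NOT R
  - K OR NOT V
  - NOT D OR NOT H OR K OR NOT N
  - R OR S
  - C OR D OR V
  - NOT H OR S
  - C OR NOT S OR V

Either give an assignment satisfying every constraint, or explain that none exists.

K = True, N = True, S = True, R = False, C = True, V = True, D = False, H = False

Try K = False:
  (D OR K) forces D = True.
  (NOT C OR NOT D) forces C = False.
  (NOT D OR V) forces V = True.
  clause (K OR NOT V) is falsified — backtrack.
So K = True.
Set N = True.
Try S = False:
  (NOT K OR R OR S) forces R = True.
  (NOT C OR NOT N OR S) forces C = False.
  (NOT K OR S OR V) forces V = True.
  (NOT H OR NOT K OR NOT V) forces H = False.
  clause (C OR H OR NOT V) is falsified — backtrack.
So S = True.
  then (NOT D OR NOT K OR NOT S) forces D = False.
Set R = False.
Set C = True.
Set V = True.
  then (NOT H OR NOT K OR NOT V) forces H = False.
All clauses satisfied.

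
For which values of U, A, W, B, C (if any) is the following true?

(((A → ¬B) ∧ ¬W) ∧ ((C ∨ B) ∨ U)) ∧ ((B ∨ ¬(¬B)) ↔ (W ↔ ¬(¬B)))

The formula is unsatisfiable.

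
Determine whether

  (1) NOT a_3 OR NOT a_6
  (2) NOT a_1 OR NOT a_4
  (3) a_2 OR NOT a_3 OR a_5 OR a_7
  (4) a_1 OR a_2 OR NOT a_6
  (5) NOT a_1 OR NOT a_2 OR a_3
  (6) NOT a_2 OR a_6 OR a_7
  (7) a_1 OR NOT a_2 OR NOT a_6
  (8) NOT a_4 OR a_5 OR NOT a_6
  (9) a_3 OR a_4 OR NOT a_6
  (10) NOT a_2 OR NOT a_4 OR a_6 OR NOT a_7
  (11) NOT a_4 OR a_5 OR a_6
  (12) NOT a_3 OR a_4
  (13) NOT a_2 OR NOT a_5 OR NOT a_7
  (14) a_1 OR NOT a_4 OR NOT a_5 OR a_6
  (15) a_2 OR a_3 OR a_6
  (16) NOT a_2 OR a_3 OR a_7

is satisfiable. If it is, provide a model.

a_1 = False, a_2 = True, a_3 = False, a_4 = False, a_5 = False, a_6 = False, a_7 = True

Try a_1 = True:
  (NOT a_1 OR NOT a_4) forces a_4 = False.
  (NOT a_3 OR a_4) forces a_3 = False.
  (NOT a_1 OR NOT a_2 OR a_3) forces a_2 = False.
  (a_3 OR a_4 OR NOT a_6) forces a_6 = False.
  clause (a_2 OR a_3 OR a_6) is falsified — backtrack.
So a_1 = False.
Set a_2 = True.
  then (a_1 OR NOT a_2 OR NOT a_6) forces a_6 = False.
  then (NOT a_2 OR a_6 OR a_7) forces a_7 = True.
  then (NOT a_2 OR NOT a_4 OR a_6 OR NOT a_7) forces a_4 = False.
  then (NOT a_3 OR a_4) forces a_3 = False.
  then (NOT a_2 OR NOT a_5 OR NOT a_7) forces a_5 = False.
All clauses satisfied.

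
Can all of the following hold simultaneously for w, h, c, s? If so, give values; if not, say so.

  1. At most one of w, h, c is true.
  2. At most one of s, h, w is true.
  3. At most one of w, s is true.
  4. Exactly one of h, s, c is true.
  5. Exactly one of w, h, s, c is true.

w = False, h = True, c = False, s = False

  (1) {w, h, c}: 1 true — at most one ✓
  (2) {s, h, w}: 1 true — at most one ✓
  (3) {w, s}: 0 true — at most one ✓
  (4) {h, s, c}: 1 true — exactly one ✓
  (5) {w, h, s, c}: 1 true — exactly one ✓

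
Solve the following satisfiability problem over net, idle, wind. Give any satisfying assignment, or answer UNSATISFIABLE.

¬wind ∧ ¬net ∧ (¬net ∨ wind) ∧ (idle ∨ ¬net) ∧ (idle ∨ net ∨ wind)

Unit clause (¬wind) forces wind = False.
Unit clause (¬net) forces net = False.
In (idle ∨ net ∨ wind) only idle is left, so idle = True.
Check each clause:
  (¬wind): ¬wind holds.
  (¬net): ¬net holds.
  (¬net ∨ wind): ¬net holds.
  (idle ∨ ¬net): idle holds.
  (idle ∨ net ∨ wind): idle holds.
All clauses satisfied.

net=F, idle=T, wind=F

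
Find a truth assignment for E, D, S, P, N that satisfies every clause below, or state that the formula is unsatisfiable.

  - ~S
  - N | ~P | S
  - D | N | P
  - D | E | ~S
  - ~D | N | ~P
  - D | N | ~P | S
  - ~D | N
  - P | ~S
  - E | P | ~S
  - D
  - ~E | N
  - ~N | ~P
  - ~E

E=F; D=T; S=F; P=F; N=T

Unit clause (~S) forces S = False.
Unit clause (D) forces D = True.
Unit clause (~E) forces E = False.
In (~D | N) only N is left, so N = True.
In (~N | ~P) only ~P is left, so P = False.
All clauses satisfied.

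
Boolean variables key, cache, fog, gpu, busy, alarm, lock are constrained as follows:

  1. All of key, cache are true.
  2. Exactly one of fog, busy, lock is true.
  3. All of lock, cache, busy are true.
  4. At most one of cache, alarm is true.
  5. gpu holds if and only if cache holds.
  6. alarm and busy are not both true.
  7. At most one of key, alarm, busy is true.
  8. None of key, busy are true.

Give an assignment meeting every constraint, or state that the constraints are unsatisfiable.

The formula is unsatisfiable.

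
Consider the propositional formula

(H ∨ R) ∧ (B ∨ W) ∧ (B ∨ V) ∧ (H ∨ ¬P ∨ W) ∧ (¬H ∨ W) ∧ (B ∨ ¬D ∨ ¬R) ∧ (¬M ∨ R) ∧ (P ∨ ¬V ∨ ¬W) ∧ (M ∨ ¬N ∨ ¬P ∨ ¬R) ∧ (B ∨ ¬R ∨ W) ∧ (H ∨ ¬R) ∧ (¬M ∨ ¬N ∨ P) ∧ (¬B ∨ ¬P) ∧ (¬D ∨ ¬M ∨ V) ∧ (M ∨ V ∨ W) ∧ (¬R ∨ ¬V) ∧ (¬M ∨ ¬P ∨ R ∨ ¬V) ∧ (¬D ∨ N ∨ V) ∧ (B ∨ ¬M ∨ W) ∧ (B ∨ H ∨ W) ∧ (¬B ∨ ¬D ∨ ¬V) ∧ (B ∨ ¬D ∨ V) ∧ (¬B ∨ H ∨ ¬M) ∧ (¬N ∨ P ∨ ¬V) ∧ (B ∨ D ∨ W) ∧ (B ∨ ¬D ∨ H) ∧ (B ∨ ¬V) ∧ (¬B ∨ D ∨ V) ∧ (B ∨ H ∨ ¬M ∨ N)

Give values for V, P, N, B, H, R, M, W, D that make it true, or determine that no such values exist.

Set V = False.
  then (B ∨ V) forces B = True.
  then (¬B ∨ ¬P) forces P = False.
  then (¬B ∨ D ∨ V) forces D = True.
  then (¬D ∨ ¬M ∨ V) forces M = False.
  then (M ∨ V ∨ W) forces W = True.
  then (¬D ∨ N ∨ V) forces N = True.
Try H = False:
  (H ∨ R) forces R = True.
  clause (H ∨ ¬R) is falsified — backtrack.
So H = True.
Set R = False.
All clauses satisfied.

V = False, P = False, N = True, B = True, H = True, R = False, M = False, W = True, D = True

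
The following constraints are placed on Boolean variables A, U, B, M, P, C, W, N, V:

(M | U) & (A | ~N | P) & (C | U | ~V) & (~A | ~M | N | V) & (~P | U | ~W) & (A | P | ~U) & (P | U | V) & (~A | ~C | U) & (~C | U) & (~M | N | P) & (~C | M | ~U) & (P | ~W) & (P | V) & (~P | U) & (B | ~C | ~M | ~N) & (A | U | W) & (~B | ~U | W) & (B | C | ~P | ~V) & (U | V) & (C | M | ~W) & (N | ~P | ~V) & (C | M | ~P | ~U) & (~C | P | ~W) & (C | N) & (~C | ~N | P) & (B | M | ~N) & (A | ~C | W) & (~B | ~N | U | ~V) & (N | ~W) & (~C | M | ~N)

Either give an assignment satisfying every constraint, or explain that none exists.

Set A = False.
Try U = False:
  (M | U) forces M = True.
  (~C | U) forces C = False.
  (C | U | ~V) forces V = False.
  clause (U | V) is falsified — backtrack.
So U = True.
  then (A | P | ~U) forces P = True.
Set B = True.
  then (~B | ~U | W) forces W = True.
  then (N | ~W) forces N = True.
Set M = True.
Set C = False.
Set V = True.
All clauses satisfied.

A = False, U = True, B = True, M = True, P = True, C = False, W = True, N = True, V = True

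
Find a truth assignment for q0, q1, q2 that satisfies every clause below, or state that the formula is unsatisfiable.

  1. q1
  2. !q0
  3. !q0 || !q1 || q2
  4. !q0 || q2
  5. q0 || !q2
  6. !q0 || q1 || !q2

Unit clause (q1) forces q1 = True.
Unit clause (!q0) forces q0 = False.
In (q0 || !q2) only !q2 is left, so q2 = False.
Check each clause:
  (q1): q1 holds.
  (!q0): !q0 holds.
  (!q0 || !q1 || q2): !q0 holds.
  (!q0 || q2): !q0 holds.
  (q0 || !q2): !q2 holds.
  (!q0 || q1 || !q2): !q0 holds.
All clauses satisfied.

q0=F, q1=T, q2=F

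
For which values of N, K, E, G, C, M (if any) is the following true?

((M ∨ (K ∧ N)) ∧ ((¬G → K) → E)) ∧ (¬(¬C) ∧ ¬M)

N: True, K: True, E: True, G: True, C: True, M: False

  (M ∨ (K ∧ N)) ∧ ((¬G → K) → E) = True
    M ∨ (K ∧ N) = True
      K ∧ N = True
    (¬G → K) → E = True
      ¬G → K = True
        ¬G = False
  ¬(¬C) ∧ ¬M = True
    ¬(¬C) = True
      ¬C = False
    ¬M = True
Both conjuncts True, so the formula holds.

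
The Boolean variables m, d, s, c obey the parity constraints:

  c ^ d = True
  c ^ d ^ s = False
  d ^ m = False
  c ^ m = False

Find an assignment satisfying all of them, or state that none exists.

UNSATISFIABLE

Adding constraints 1, 3, 4 mod 2: every variable appears an even number of times on the left, so the left side is 0.
But the right sides sum to 1 (mod 2). 0 ≠ 1 — the system is inconsistent.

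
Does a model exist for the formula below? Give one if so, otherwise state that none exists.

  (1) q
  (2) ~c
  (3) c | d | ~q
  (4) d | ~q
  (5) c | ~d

Case q = True:
  (~c) forces c = False.
  (c | d | ~q) forces d = True.
  Clause (c | ~d) is falsified — contradiction.
Case q = False:
  Clause (q) is falsified — contradiction.
Both cases fail, so the formula is unsatisfiable.

Unsatisfiable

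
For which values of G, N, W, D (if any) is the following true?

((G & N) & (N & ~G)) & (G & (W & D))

No satisfying assignment exists.

Case G = True: the conjunct ~G is False.
Case G = False: the conjunct G is False.
Both cases fail — unsatisfiable.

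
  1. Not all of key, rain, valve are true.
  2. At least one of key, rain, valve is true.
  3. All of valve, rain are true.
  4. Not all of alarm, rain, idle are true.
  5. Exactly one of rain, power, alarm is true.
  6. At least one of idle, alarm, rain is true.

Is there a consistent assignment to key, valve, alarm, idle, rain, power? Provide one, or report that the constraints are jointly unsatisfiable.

key = False; valve = True; alarm = False; idle = False; rain = True; power = False

  (1) {key, rain, valve}: 2/3 true — not all ✓
  (2) {key, rain, valve}: 2 true — at least one ✓
  (3) {valve, rain}: all 2 true ✓
  (4) {alarm, rain, idle}: 1/3 true — not all ✓
  (5) {rain, power, alarm}: 1 true — exactly one ✓
  (6) {idle, alarm, rain}: 1 true — at least one ✓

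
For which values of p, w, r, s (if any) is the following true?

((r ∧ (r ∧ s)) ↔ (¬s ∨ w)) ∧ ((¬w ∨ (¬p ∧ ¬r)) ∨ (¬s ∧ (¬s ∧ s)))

p: True; w: False; r: False; s: True

  (r ∧ (r ∧ s)) ↔ (¬s ∨ w) = True
    r ∧ (r ∧ s) = False
      r ∧ s = False
    ¬s ∨ w = False
      ¬s = False
  (¬w ∨ (¬p ∧ ¬r)) ∨ (¬s ∧ (¬s ∧ s)) = True
    ¬w ∨ (¬p ∧ ¬r) = True
      ¬w = True
      ¬p ∧ ¬r = False
        ¬p = False
        ¬r = True
    ¬s ∧ (¬s ∧ s) = False
      ¬s = False
      ¬s ∧ s = False
        ¬s = False
Both conjuncts True, so the formula holds.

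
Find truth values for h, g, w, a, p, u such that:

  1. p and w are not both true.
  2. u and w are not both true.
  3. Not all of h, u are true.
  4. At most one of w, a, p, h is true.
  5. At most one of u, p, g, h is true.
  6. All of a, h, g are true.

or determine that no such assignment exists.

Case h = True:
  (3) with h=T forces u = False.
  (4) with h=T forces w = False.
  (4) with h=T forces a = False.
  Constraint (6) is violated (a=F) — contradiction.
Case h = False:
  Constraint (6) is violated (h=F) — contradiction.
Both cases fail — unsatisfiable.

Unsatisfiable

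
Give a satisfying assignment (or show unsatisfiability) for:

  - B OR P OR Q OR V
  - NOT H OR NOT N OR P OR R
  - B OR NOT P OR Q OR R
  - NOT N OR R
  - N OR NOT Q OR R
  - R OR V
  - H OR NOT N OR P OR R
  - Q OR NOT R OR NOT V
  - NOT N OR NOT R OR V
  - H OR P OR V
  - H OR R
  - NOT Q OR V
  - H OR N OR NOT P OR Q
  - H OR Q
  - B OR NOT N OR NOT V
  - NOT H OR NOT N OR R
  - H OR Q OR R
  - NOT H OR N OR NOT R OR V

P: False; V: True; B: False; H: False; R: True; N: False; Q: True

Set P = False.
Try V = False:
  (R OR V) forces R = True.
  (NOT N OR NOT R OR V) forces N = False.
  (H OR P OR V) forces H = True.
  clause (NOT H OR N OR NOT R OR V) is falsified — backtrack.
So V = True.
Set B = False.
  then (B OR NOT N OR NOT V) forces N = False.
Set H = False.
  then (H OR R) forces R = True.
  then (H OR Q) forces Q = True.
All clauses satisfied.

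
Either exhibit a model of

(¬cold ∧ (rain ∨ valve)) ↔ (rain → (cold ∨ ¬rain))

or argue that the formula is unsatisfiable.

cold: False, valve: True, rain: False

  (¬cold ∧ (rain ∨ valve)) ↔ (rain → (cold ∨ ¬rain)) = True
    ¬cold ∧ (rain ∨ valve) = True
      ¬cold = True
      rain ∨ valve = True
    rain → (cold ∨ ¬rain) = True
      cold ∨ ¬rain = True
        ¬rain = True
The formula evaluates to True.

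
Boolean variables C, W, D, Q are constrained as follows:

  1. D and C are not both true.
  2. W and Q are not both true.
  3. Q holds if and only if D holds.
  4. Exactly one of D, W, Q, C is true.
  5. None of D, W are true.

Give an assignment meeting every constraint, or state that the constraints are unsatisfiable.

C = True, W = False, D = False, Q = False

  (1) D=F, C=T — not both ✓
  (2) W=F, Q=F — not both ✓
  (3) Q=F, D=F — same ✓
  (4) {D, W, Q, C}: 1 true — exactly one ✓
  (5) {D, W}: 0 true — none ✓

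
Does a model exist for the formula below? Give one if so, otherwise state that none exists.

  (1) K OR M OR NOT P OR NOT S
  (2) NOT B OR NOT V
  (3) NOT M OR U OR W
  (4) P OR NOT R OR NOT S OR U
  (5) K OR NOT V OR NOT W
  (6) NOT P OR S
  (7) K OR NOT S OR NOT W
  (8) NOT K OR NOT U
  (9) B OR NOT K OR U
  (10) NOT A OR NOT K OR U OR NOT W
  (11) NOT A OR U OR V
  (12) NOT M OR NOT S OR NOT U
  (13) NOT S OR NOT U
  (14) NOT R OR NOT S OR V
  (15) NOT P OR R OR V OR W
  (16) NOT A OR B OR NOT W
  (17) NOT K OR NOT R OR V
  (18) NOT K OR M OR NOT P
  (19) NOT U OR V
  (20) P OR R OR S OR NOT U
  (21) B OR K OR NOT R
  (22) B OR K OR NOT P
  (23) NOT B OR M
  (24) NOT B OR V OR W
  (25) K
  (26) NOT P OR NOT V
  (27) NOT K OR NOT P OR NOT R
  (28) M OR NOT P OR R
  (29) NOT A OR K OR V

U = False, K = True, M = True, P = False, A = False, R = False, B = True, V = False, S = True, W = True

Unit clause (K) forces K = True.
In (NOT K OR NOT U) only NOT U is left, so U = False.
In (B OR NOT K OR U) only B is left, so B = True.
In (NOT B OR M) only M is left, so M = True.
In (NOT B OR NOT V) only NOT V is left, so V = False.
In (NOT M OR U OR W) only W is left, so W = True.
In (NOT A OR NOT K OR U OR NOT W) only NOT A is left, so A = False.
In (NOT K OR NOT R OR V) only NOT R is left, so R = False.
Set P = False.
Set S = True.
All clauses satisfied.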